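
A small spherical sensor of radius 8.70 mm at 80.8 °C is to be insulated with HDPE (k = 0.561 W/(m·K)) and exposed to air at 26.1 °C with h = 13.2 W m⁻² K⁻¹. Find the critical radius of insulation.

r_cr = 8.50 cm

For a sphere, r_cr = 2k_ins/h = 2·0.561/13.2 = 0.0850 m = 8.50 cm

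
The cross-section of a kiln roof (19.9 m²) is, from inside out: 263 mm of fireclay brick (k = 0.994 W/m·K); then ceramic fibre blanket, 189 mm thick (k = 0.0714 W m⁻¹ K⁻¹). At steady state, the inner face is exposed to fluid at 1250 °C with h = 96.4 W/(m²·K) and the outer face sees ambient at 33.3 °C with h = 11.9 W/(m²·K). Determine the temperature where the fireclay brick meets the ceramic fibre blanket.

T = 1139 °C

Resistance network (inner→outer):
  R_conv,in = 1/(hA) = 1/(96.4·19.9) = 5.213×10^-4 K/W
  R_fireclay brick = L/(kA) = 0.263/(0.994·19.9) = 0.01330 K/W
  R_ceramic fibre blanket = L/(kA) = 0.189/(0.0714·19.9) = 0.1330 K/W
  R_conv,out = 1/(hA) = 1/(11.9·19.9) = 0.004223 K/W
ΣR = 5.213×10^-4 + 0.01330 + 0.1330 + 0.004223 = 0.1510 K/W
Q = ΔT/ΣR = (1250 °C − 33.3 °C)/0.1510 = 8058 W
From the inner boundary to the fireclay brick/ceramic fibre blanket interface, ΣR_partial = 0.01382 K/W.
T_interface = T_in − Q·ΣR_partial = 1250 °C − (8058)(0.01382) = 1139 °C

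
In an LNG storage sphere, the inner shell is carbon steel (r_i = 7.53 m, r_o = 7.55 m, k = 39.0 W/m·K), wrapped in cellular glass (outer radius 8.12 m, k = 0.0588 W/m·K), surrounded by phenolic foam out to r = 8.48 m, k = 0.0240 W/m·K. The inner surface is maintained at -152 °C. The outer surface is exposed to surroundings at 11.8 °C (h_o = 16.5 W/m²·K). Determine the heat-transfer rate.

Resistance network (inner→outer):
  R_carbon steel = (1/7.53 − 1/7.55)/(4πk) = 3.518×10^-4/(4π·39.0) = 7.178×10^-7 K/W
  R_cellular glass = (1/7.55 − 1/8.12)/(4πk) = 0.009298/(4π·0.0588) = 0.01258 K/W
  R_phenolic foam = (1/8.12 − 1/8.48)/(4πk) = 0.005228/(4π·0.0240) = 0.01734 K/W
  R_conv,out = 1/(4πr²h) = 1/(4π·8.48²·16.5) = 6.707×10^-5 K/W
ΣR = 7.178×10^-7 + 0.01258 + 0.01734 + 6.707×10^-5 = 0.02999 K/W
Q = ΔT/ΣR = (-152 °C − 11.8 °C)/0.02999 = -5460 W
(Negative Q ⇒ heat flows inward; heat gain = 5460 W.)

Q = 5.46 kW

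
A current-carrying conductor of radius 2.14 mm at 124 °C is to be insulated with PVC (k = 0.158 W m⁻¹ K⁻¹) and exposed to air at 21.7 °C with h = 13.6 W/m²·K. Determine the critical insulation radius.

r_cr = 1.16 cm

For a cylinder, r_cr = k_ins/h = 0.158/13.6 = 0.0116 m = 1.16 cm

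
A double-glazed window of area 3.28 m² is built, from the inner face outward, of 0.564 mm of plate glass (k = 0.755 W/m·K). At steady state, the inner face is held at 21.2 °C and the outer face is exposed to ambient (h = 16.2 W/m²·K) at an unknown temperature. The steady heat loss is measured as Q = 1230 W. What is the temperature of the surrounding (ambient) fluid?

Sum the resistances:
  R_plate glass = L/(kA) = 5.64×10^-4/(0.755·3.28) = 2.277×10^-4 K/W
  R_conv,out = 1/(hA) = 1/(16.2·3.28) = 0.01882 K/W
ΣR = 0.01905 K/W
ΔT = Q·ΣR = 1230 × 0.01905 = 23.43 K
Heat flows outward, so T_out = T_in − ΔT = 21.2 − 23.43 = -2.23 °C

T_out = -2.23 °C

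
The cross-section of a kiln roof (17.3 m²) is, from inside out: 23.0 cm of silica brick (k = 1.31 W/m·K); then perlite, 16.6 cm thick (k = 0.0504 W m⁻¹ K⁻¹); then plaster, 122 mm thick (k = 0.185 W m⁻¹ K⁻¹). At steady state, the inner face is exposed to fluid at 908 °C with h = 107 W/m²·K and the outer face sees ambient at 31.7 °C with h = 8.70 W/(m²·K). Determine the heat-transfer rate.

Q = 3560 W

Series thermal resistances, inner to outer:
  R_conv,in = 1/(hA) = 1/(107·17.3) = 5.402×10^-4 K/W
  R_silica brick = L/(kA) = 0.230/(1.31·17.3) = 0.01015 K/W
  R_perlite = L/(kA) = 0.166/(0.0504·17.3) = 0.1904 K/W
  R_plaster = L/(kA) = 0.122/(0.185·17.3) = 0.03812 K/W
  R_conv,out = 1/(hA) = 1/(8.70·17.3) = 0.006644 K/W
ΣR = 5.402×10^-4 + 0.01015 + 0.1904 + 0.03812 + 0.006644 = 0.2459 K/W
Q = ΔT/ΣR = (908 °C − 31.7 °C)/0.2459 = 3560 W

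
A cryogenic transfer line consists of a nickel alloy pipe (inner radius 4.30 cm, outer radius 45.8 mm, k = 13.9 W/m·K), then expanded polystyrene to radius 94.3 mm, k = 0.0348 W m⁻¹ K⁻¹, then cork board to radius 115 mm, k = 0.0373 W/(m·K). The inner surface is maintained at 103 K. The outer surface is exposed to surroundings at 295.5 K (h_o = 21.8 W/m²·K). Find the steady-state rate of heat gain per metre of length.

Q' = 45.7 W/m

Resistance network (inner→outer):
  R'_nickel alloy = ln(0.0458/0.0430)/(2πk) = 0.06308/(2π·13.9) = 7.223×10^-4 m·K/W
  R'_expanded polystyrene = ln(0.0943/0.0458)/(2πk) = 0.7222/(2π·0.0348) = 3.303 m·K/W
  R'_cork board = ln(0.115/0.0943)/(2πk) = 0.1985/(2π·0.0373) = 0.8468 m·K/W
  R'_conv,out = 1/(2πr h) = 1/(2π·0.115·21.8) = 0.06348 m·K/W
ΣR = 7.223×10^-4 + 3.303 + 0.8468 + 0.06348 = 4.214 m·K/W
Q' = ΔT/ΣR = (103 K − 295.5 K)/4.214 = -45.7 W/m
(Negative Q' ⇒ heat flows inward; heat gain = 45.7 W/m.)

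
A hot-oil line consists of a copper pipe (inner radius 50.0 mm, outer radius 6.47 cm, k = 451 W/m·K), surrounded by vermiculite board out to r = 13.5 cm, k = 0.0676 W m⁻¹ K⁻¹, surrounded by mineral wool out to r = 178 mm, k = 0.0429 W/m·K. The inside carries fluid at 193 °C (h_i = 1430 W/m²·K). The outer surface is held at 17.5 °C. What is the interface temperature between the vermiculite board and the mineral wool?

Treat each layer as a resistance in series:
  R'_conv,in = 1/(2πr h) = 1/(2π·0.0500·1430) = 0.002226 m·K/W
  R'_copper = ln(0.0647/0.0500)/(2πk) = 0.2577/(2π·451) = 9.095×10^-5 m·K/W
  R'_vermiculite board = ln(0.135/0.0647)/(2πk) = 0.7355/(2π·0.0676) = 1.732 m·K/W
  R'_mineral wool = ln(0.178/0.135)/(2πk) = 0.2765/(2π·0.0429) = 1.026 m·K/W
ΣR = 0.002226 + 9.095×10^-5 + 1.732 + 1.026 = 2.760 m·K/W
Q' = ΔT/ΣR = (193 °C − 17.5 °C)/2.760 = 63.59 W/m
From the inner boundary to the vermiculite board/mineral wool interface, ΣR_partial = 1.734 m·K/W.
T_interface = T_in − Q'·ΣR_partial = 193 °C − (63.59)(1.734) = 82.7 °C

T = 82.7 °C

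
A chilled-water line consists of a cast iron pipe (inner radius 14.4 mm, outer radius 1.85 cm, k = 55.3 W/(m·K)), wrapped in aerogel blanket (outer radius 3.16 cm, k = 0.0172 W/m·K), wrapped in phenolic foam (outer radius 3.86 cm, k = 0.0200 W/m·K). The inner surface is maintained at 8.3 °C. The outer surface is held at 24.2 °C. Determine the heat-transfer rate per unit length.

Q' = 2.43 W/m

Treat each layer as a resistance in series:
  R'_cast iron = ln(0.0185/0.0144)/(2πk) = 0.2505/(2π·55.3) = 7.211×10^-4 m·K/W
  R'_aerogel blanket = ln(0.0316/0.0185)/(2πk) = 0.5354/(2π·0.0172) = 4.954 m·K/W
  R'_phenolic foam = ln(0.0386/0.0316)/(2πk) = 0.2001/(2π·0.0200) = 1.592 m·K/W
ΣR = 7.211×10^-4 + 4.954 + 1.592 = 6.547 m·K/W
Q' = ΔT/ΣR = (8.3 °C − 24.2 °C)/6.547 = -2.43 W/m
(Negative Q' ⇒ heat flows inward; heat gain = 2.43 W/m.)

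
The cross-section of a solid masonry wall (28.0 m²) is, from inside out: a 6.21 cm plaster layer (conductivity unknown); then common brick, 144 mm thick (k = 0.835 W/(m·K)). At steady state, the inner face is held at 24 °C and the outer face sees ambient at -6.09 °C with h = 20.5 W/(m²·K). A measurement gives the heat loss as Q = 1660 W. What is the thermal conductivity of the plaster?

k = 0.217 W/m·K

ΣR = ΔT/Q = |24 − -6.09|/1660 = 0.01813 K/W
Known resistances:
  R_common brick = L/(kA) = 0.144/(0.835·28.0) = 0.006159 K/W
  R_conv,out = 1/(hA) = 1/(20.5·28.0) = 0.001742 K/W
R_plaster = ΣR − ΣR_known = 0.01813 − 0.007901 = 0.01023 K/W
L/(kA) = 0.01023 ⇒ k = 0.0621/(0.01023·28.0) = 0.217 W/m·K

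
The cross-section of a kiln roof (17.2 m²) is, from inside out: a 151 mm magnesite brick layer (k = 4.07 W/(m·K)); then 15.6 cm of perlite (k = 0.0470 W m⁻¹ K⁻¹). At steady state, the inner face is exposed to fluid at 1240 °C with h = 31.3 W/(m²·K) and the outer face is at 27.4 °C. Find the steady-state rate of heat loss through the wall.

Series thermal resistances, inner to outer:
  R_conv,in = 1/(hA) = 1/(31.3·17.2) = 0.001857 K/W
  R_magnesite brick = L/(kA) = 0.151/(4.07·17.2) = 0.002157 K/W
  R_perlite = L/(kA) = 0.156/(0.0470·17.2) = 0.1930 K/W
ΣR = 0.001857 + 0.002157 + 0.1930 = 0.1970 K/W
Q = ΔT/ΣR = (1240 °C − 27.4 °C)/0.1970 = 6160 W

Q = 6.16 kW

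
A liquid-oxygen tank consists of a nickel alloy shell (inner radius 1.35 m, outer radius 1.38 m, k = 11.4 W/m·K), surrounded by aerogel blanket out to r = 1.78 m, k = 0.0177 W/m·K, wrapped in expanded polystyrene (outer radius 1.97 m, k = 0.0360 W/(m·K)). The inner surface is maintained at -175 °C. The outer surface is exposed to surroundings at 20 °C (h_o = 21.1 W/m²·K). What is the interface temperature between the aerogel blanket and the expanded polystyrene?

T = -7.6 °C

Series thermal resistances, inner to outer:
  R_nickel alloy = (1/1.35 − 1/1.38)/(4πk) = 0.01610/(4π·11.4) = 1.124×10^-4 K/W
  R_aerogel blanket = (1/1.38 − 1/1.78)/(4πk) = 0.1628/(4π·0.0177) = 0.7321 K/W
  R_expanded polystyrene = (1/1.78 − 1/1.97)/(4πk) = 0.05418/(4π·0.0360) = 0.1198 K/W
  R_conv,out = 1/(4πr²h) = 1/(4π·1.97²·21.1) = 9.718×10^-4 K/W
ΣR = 1.124×10^-4 + 0.7321 + 0.1198 + 9.718×10^-4 = 0.8530 K/W
Q = ΔT/ΣR = (-175 °C − 20 °C)/0.8530 = -228.6 W
From the inner boundary to the aerogel blanket/expanded polystyrene interface, ΣR_partial = 0.7322 K/W.
T_interface = T_in − Q·ΣR_partial = -175 °C − (-228.6)(0.7322) = -7.6 °C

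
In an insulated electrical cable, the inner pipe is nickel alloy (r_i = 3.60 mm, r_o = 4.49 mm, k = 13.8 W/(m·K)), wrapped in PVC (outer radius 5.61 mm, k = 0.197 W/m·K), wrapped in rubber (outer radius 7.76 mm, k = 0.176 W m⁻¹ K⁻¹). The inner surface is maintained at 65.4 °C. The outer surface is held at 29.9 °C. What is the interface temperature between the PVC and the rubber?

Series thermal resistances, inner to outer:
  R'_nickel alloy = ln(0.00449/0.00360)/(2πk) = 0.2209/(2π·13.8) = 0.002548 m·K/W
  R'_PVC = ln(0.00561/0.00449)/(2πk) = 0.2227/(2π·0.197) = 0.1799 m·K/W
  R'_rubber = ln(0.00776/0.00561)/(2πk) = 0.3244/(2π·0.176) = 0.2934 m·K/W
ΣR = 0.002548 + 0.1799 + 0.2934 = 0.4758 m·K/W
Q' = ΔT/ΣR = (65.4 °C − 29.9 °C)/0.4758 = 74.61 W/m
From the inner boundary to the PVC/rubber interface, ΣR_partial = 0.1824 m·K/W.
T_interface = T_in − Q'·ΣR_partial = 65.4 °C − (74.61)(0.1824) = 51.8 °C

T = 51.8 °C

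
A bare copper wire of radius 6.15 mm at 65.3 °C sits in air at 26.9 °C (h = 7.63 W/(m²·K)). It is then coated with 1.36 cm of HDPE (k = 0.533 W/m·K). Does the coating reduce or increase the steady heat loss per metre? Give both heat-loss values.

Critical radius for a cylinder: r_cr = k/h = 0.0699 m = 6.99 cm.
Outer radius after coating: r₂ = 0.00615 + 0.0136 = 0.01975 m.
Since r₁ < r_cr and r₂ ≤ r_cr, the coating moves toward the maximum at r_cr — heat loss rises.
Bare: R = 1/(2πr₁h) = 3.392 m·K/W; Q = 38.4/3.392 = 11.3 W/m.
Coated: R = R_cond + R_conv = 1.405 m·K/W; Q = 38.4/1.405 = 27.3 W/m.

increases: 11.3 → 27.3 W/m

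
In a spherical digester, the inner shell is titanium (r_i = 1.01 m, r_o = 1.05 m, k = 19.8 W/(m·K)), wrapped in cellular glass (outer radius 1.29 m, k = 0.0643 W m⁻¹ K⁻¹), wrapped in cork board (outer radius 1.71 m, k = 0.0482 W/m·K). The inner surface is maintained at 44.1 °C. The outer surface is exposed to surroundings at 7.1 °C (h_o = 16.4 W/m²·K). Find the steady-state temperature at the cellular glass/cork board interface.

T = 28.9 °C

Resistance network (inner→outer):
  R_titanium = (1/1.01 − 1/1.05)/(4πk) = 0.03772/(4π·19.8) = 1.516×10^-4 K/W
  R_cellular glass = (1/1.05 − 1/1.29)/(4πk) = 0.1772/(4π·0.0643) = 0.2193 K/W
  R_cork board = (1/1.29 − 1/1.71)/(4πk) = 0.1904/(4π·0.0482) = 0.3143 K/W
  R_conv,out = 1/(4πr²h) = 1/(4π·1.71²·16.4) = 0.001659 K/W
ΣR = 1.516×10^-4 + 0.2193 + 0.3143 + 0.001659 = 0.5354 K/W
Q = ΔT/ΣR = (44.1 °C − 7.1 °C)/0.5354 = 69.11 W
From the inner boundary to the cellular glass/cork board interface, ΣR_partial = 0.2195 K/W.
T_interface = T_in − Q·ΣR_partial = 44.1 °C − (69.11)(0.2195) = 28.9 °C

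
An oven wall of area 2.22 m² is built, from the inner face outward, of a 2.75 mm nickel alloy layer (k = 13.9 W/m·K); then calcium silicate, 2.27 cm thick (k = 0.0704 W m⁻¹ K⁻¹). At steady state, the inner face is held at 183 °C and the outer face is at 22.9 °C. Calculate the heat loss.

Series thermal resistances, inner to outer:
  R_nickel alloy = L/(kA) = 0.00275/(13.9·2.22) = 8.912×10^-5 K/W
  R_calcium silicate = L/(kA) = 0.0227/(0.0704·2.22) = 0.1452 K/W
ΣR = 8.912×10^-5 + 0.1452 = 0.1453 K/W
Q = ΔT/ΣR = (183 °C − 22.9 °C)/0.1453 = 1100 W

Q = 1100 W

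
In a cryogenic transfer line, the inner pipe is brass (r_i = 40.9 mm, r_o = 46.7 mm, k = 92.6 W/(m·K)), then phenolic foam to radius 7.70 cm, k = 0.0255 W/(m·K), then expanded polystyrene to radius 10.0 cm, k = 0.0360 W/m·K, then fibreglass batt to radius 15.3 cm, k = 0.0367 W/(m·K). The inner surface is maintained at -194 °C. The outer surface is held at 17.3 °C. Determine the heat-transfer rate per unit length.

Q' = 34.5 W/m

Resistance network (inner→outer):
  R'_brass = ln(0.0467/0.0409)/(2πk) = 0.1326/(2π·92.6) = 2.279×10^-4 m·K/W
  R'_phenolic foam = ln(0.0770/0.0467)/(2πk) = 0.5001/(2π·0.0255) = 3.121 m·K/W
  R'_expanded polystyrene = ln(0.100/0.0770)/(2πk) = 0.2614/(2π·0.0360) = 1.155 m·K/W
  R'_fibreglass batt = ln(0.153/0.100)/(2πk) = 0.4253/(2π·0.0367) = 1.844 m·K/W
ΣR = 2.279×10^-4 + 3.121 + 1.155 + 1.844 = 6.120 m·K/W
Q' = ΔT/ΣR = (-194 °C − 17.3 °C)/6.120 = -34.5 W/m
(Negative Q' ⇒ heat flows inward; heat gain = 34.5 W/m.)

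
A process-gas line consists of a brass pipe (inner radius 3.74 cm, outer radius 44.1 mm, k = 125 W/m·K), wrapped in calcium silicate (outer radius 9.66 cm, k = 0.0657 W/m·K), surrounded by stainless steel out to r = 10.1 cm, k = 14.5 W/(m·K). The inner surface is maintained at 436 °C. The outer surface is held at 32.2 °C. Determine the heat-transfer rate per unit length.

Series thermal resistances, inner to outer:
  R'_brass = ln(0.0441/0.0374)/(2πk) = 0.1648/(2π·125) = 2.098×10^-4 m·K/W
  R'_calcium silicate = ln(0.0966/0.0441)/(2πk) = 0.7841/(2π·0.0657) = 1.899 m·K/W
  R'_stainless steel = ln(0.101/0.0966)/(2πk) = 0.04454/(2π·14.5) = 4.889×10^-4 m·K/W
ΣR = 2.098×10^-4 + 1.899 + 4.889×10^-4 = 1.900 m·K/W
Q' = ΔT/ΣR = (436 °C − 32.2 °C)/1.900 = 213 W/m

Q' = 213 W/m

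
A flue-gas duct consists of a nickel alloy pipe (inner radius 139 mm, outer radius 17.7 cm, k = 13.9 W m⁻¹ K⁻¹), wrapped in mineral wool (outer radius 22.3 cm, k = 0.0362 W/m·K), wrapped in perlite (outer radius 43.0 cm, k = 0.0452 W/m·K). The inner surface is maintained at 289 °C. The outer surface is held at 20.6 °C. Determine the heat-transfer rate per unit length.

Q' = 80.6 W/m

Treat each layer as a resistance in series:
  R'_nickel alloy = ln(0.177/0.139)/(2πk) = 0.2417/(2π·13.9) = 0.002767 m·K/W
  R'_mineral wool = ln(0.223/0.177)/(2πk) = 0.2310/(2π·0.0362) = 1.016 m·K/W
  R'_perlite = ln(0.430/0.223)/(2πk) = 0.6566/(2π·0.0452) = 2.312 m·K/W
ΣR = 0.002767 + 1.016 + 2.312 = 3.331 m·K/W
Q' = ΔT/ΣR = (289 °C − 20.6 °C)/3.331 = 80.6 W/m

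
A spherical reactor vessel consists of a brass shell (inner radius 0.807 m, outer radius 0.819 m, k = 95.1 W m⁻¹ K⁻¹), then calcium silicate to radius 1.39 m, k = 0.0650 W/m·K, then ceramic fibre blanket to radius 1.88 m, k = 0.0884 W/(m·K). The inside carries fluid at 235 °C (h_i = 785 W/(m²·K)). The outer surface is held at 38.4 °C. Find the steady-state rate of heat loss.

Q = 251 W

Series thermal resistances, inner to outer:
  R_conv,in = 1/(4πr²h) = 1/(4π·0.807²·785) = 1.557×10^-4 K/W
  R_brass = (1/0.807 − 1/0.819)/(4πk) = 0.01816/(4π·95.1) = 1.519×10^-5 K/W
  R_calcium silicate = (1/0.819 − 1/1.39)/(4πk) = 0.5016/(4π·0.0650) = 0.6141 K/W
  R_ceramic fibre blanket = (1/1.39 − 1/1.88)/(4πk) = 0.1875/(4π·0.0884) = 0.1688 K/W
ΣR = 1.557×10^-4 + 1.519×10^-5 + 0.6141 + 0.1688 = 0.7831 K/W
Q = ΔT/ΣR = (235 °C − 38.4 °C)/0.7831 = 251 W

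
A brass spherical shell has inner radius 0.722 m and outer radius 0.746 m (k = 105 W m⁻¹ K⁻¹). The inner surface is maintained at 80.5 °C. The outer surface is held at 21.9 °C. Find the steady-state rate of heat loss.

Q = 4πk·ΔT/(1/r₁ − 1/r₂) = 4π × 105 × 58.6 / (1/0.722 − 1/0.746) = 1.74×10^6 W

Q = 1.74×10^6 W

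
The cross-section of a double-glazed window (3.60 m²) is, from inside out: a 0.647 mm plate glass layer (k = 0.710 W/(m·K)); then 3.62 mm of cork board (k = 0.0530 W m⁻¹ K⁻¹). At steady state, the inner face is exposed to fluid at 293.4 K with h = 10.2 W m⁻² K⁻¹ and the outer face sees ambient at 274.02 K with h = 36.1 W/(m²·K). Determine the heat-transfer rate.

Treat each layer as a resistance in series:
  R_conv,in = 1/(hA) = 1/(10.2·3.60) = 0.02723 K/W
  R_plate glass = L/(kA) = 6.47×10^-4/(0.710·3.60) = 2.531×10^-4 K/W
  R_cork board = L/(kA) = 0.00362/(0.0530·3.60) = 0.01897 K/W
  R_conv,out = 1/(hA) = 1/(36.1·3.60) = 0.007695 K/W
ΣR = 0.02723 + 2.531×10^-4 + 0.01897 + 0.007695 = 0.05415 K/W
Q = ΔT/ΣR = (293.4 K − 274.02 K)/0.05415 = 358 W

Q = 358 W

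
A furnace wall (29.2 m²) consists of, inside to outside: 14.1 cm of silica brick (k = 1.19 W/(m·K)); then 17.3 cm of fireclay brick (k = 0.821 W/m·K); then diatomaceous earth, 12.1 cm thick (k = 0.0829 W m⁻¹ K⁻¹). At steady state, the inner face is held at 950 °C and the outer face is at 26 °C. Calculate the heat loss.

Treat each layer as a resistance in series:
  R_silica brick = L/(kA) = 0.141/(1.19·29.2) = 0.004058 K/W
  R_fireclay brick = L/(kA) = 0.173/(0.821·29.2) = 0.007216 K/W
  R_diatomaceous earth = L/(kA) = 0.121/(0.0829·29.2) = 0.04999 K/W
ΣR = 0.004058 + 0.007216 + 0.04999 = 0.06126 K/W
Q = ΔT/ΣR = (950 °C − 26 °C)/0.06126 = 15100 W

Q = 15100 W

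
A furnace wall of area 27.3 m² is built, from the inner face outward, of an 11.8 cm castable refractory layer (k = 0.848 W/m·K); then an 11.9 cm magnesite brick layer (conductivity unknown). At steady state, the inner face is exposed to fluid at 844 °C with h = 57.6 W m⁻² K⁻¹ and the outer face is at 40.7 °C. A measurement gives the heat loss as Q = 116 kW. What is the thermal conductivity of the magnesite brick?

k = 3.66 W/m·K

ΣR = ΔT/Q = |844 − 40.7|/1.16×10^5 = 0.006925 K/W
Known resistances:
  R_conv,in = 1/(hA) = 1/(57.6·27.3) = 6.359×10^-4 K/W
  R_castable refractory = L/(kA) = 0.118/(0.848·27.3) = 0.005097 K/W
R_magnesite brick = ΣR − ΣR_known = 0.006925 − 0.005733 = 0.001192 K/W
L/(kA) = 0.001192 ⇒ k = 0.119/(0.001192·27.3) = 3.66 W/m·K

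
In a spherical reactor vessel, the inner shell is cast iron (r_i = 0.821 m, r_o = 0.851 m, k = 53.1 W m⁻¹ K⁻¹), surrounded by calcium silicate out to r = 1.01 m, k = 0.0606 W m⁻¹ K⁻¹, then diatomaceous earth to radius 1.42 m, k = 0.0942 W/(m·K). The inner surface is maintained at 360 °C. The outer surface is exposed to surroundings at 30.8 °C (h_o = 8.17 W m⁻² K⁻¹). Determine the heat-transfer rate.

Q = 673 W

Series thermal resistances, inner to outer:
  R_cast iron = (1/0.821 − 1/0.851)/(4πk) = 0.04294/(4π·53.1) = 6.435×10^-5 K/W
  R_calcium silicate = (1/0.851 − 1/1.01)/(4πk) = 0.1850/(4π·0.0606) = 0.2429 K/W
  R_diatomaceous earth = (1/1.01 − 1/1.42)/(4πk) = 0.2859/(4π·0.0942) = 0.2415 K/W
  R_conv,out = 1/(4πr²h) = 1/(4π·1.42²·8.17) = 0.004830 K/W
ΣR = 6.435×10^-5 + 0.2429 + 0.2415 + 0.004830 = 0.4893 K/W
Q = ΔT/ΣR = (360 °C − 30.8 °C)/0.4893 = 673 W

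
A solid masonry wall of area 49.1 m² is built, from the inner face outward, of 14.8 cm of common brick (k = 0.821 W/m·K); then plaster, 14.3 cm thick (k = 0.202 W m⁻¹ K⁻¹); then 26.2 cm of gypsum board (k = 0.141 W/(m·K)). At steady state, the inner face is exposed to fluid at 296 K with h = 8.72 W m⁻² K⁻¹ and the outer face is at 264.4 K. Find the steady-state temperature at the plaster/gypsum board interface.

Treat each layer as a resistance in series:
  R_conv,in = 1/(hA) = 1/(8.72·49.1) = 0.002336 K/W
  R_common brick = L/(kA) = 0.148/(0.821·49.1) = 0.003671 K/W
  R_plaster = L/(kA) = 0.143/(0.202·49.1) = 0.01442 K/W
  R_gypsum board = L/(kA) = 0.262/(0.141·49.1) = 0.03784 K/W
ΣR = 0.002336 + 0.003671 + 0.01442 + 0.03784 = 0.05827 K/W
Q = ΔT/ΣR = (296 K − 264.4 K)/0.05827 = 542.3 W
From the inner boundary to the plaster/gypsum board interface, ΣR_partial = 0.02043 K/W.
T_interface = T_in − Q·ΣR_partial = 296 K − (542.3)(0.02043) = 284.9 K

T = 284.9 K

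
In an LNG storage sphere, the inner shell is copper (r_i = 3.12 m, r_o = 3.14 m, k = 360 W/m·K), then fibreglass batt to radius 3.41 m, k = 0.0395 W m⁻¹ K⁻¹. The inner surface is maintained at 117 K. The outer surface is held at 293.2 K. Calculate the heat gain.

Q = 3.47 kW

Treat each layer as a resistance in series:
  R_copper = (1/3.12 − 1/3.14)/(4πk) = 0.002041/(4π·360) = 4.513×10^-7 K/W
  R_fibreglass batt = (1/3.14 − 1/3.41)/(4πk) = 0.02522/(4π·0.0395) = 0.05080 K/W
ΣR = 4.513×10^-7 + 0.05080 = 0.05080 K/W
Q = ΔT/ΣR = (117 K − 293.2 K)/0.05080 = -3470 W
(Negative Q ⇒ heat flows inward; heat gain = 3470 W.)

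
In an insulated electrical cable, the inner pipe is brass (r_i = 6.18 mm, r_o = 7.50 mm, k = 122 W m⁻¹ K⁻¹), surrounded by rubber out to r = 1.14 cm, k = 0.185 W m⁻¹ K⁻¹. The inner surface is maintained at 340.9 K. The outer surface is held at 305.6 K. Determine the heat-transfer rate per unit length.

Q' = 97.9 W/m

Resistance network (inner→outer):
  R'_brass = ln(0.00750/0.00618)/(2πk) = 0.1936/(2π·122) = 2.525×10^-4 m·K/W
  R'_rubber = ln(0.0114/0.00750)/(2πk) = 0.4187/(2π·0.185) = 0.3602 m·K/W
ΣR = 2.525×10^-4 + 0.3602 = 0.3605 m·K/W
Q' = ΔT/ΣR = (340.9 K − 305.6 K)/0.3605 = 97.9 W/m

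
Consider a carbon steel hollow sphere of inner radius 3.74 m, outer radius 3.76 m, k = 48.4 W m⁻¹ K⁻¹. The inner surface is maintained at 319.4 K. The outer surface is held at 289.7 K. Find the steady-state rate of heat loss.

Q = 4πk·ΔT/(1/r₁ − 1/r₂) = 4π × 48.4 × 29.7 / (1/3.74 − 1/3.76) = 1.27×10^7 W

Q = 12700 kW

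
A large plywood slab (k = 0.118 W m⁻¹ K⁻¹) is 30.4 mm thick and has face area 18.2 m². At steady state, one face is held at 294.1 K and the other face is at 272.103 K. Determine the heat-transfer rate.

Q = 1550 W

Q = kA·ΔT/L = 0.118 × 18.2 × |294.1 K − 272.103 K| / 0.0304 = 1550 W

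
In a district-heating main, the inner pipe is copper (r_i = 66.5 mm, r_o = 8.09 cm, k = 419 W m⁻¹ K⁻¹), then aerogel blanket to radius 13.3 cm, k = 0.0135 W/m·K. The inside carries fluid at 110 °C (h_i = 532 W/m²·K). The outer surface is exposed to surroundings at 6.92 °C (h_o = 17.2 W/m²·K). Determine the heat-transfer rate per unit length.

Q' = 17.4 W/m

Treat each layer as a resistance in series:
  R'_conv,in = 1/(2πr h) = 1/(2π·0.0665·532) = 0.004499 m·K/W
  R'_copper = ln(0.0809/0.0665)/(2πk) = 0.1960/(2π·419) = 7.445×10^-5 m·K/W
  R'_aerogel blanket = ln(0.133/0.0809)/(2πk) = 0.4971/(2π·0.0135) = 5.861 m·K/W
  R'_conv,out = 1/(2πr h) = 1/(2π·0.133·17.2) = 0.06957 m·K/W
ΣR = 0.004499 + 7.445×10^-5 + 5.861 + 0.06957 = 5.935 m·K/W
Q' = ΔT/ΣR = (110 °C − 6.92 °C)/5.935 = 17.4 W/m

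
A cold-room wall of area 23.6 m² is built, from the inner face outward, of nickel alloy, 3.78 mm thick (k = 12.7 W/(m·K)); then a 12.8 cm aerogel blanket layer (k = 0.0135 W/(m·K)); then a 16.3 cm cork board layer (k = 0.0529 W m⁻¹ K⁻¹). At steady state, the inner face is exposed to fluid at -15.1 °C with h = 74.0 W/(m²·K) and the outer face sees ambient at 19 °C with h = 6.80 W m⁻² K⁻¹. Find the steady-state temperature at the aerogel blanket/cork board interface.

Treat each layer as a resistance in series:
  R_conv,in = 1/(hA) = 1/(74.0·23.6) = 5.726×10^-4 K/W
  R_nickel alloy = L/(kA) = 0.00378/(12.7·23.6) = 1.261×10^-5 K/W
  R_aerogel blanket = L/(kA) = 0.128/(0.0135·23.6) = 0.4018 K/W
  R_cork board = L/(kA) = 0.163/(0.0529·23.6) = 0.1306 K/W
  R_conv,out = 1/(hA) = 1/(6.80·23.6) = 0.006231 K/W
ΣR = 5.726×10^-4 + 1.261×10^-5 + 0.4018 + 0.1306 + 0.006231 = 0.5392 K/W
Q = ΔT/ΣR = (-15.1 °C − 19 °C)/0.5392 = -63.24 W
From the inner boundary to the aerogel blanket/cork board interface, ΣR_partial = 0.4024 K/W.
T_interface = T_in − Q·ΣR_partial = -15.1 °C − (-63.24)(0.4024) = 10.3 °C

T = 10.3 °C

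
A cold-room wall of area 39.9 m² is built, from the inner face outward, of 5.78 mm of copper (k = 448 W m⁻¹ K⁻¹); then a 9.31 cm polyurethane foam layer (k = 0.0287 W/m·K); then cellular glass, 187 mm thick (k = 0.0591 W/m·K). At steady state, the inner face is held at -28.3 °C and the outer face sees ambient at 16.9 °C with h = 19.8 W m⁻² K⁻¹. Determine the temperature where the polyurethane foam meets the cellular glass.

Series thermal resistances, inner to outer:
  R_copper = L/(kA) = 0.00578/(448·39.9) = 3.234×10^-7 K/W
  R_polyurethane foam = L/(kA) = 0.0931/(0.0287·39.9) = 0.08130 K/W
  R_cellular glass = L/(kA) = 0.187/(0.0591·39.9) = 0.07930 K/W
  R_conv,out = 1/(hA) = 1/(19.8·39.9) = 0.001266 K/W
ΣR = 3.234×10^-7 + 0.08130 + 0.07930 + 0.001266 = 0.1619 K/W
Q = ΔT/ΣR = (-28.3 °C − 16.9 °C)/0.1619 = -279.2 W
From the inner boundary to the polyurethane foam/cellular glass interface, ΣR_partial = 0.08130 K/W.
T_interface = T_in − Q·ΣR_partial = -28.3 °C − (-279.2)(0.08130) = -5.60 °C

T = -5.60 °C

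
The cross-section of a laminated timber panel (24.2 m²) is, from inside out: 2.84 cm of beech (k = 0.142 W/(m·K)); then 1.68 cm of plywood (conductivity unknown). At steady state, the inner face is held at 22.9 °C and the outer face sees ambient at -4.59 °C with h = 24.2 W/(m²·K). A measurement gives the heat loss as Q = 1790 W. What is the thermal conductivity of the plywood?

ΣR = ΔT/Q = |22.9 − -4.59|/1790 = 0.01536 K/W
Known resistances:
  R_beech = L/(kA) = 0.0284/(0.142·24.2) = 0.008264 K/W
  R_conv,out = 1/(hA) = 1/(24.2·24.2) = 0.001708 K/W
R_plywood = ΣR − ΣR_known = 0.01536 − 0.009972 = 0.005388 K/W
L/(kA) = 0.005388 ⇒ k = 0.0168/(0.005388·24.2) = 0.129 W/m·K

k = 0.129 W/m·K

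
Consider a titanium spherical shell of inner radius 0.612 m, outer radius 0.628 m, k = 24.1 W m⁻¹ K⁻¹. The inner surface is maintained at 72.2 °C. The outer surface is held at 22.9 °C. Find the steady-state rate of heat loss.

Q = 4πk·ΔT/(1/r₁ − 1/r₂) = 4π × 24.1 × 49.3 / (1/0.612 − 1/0.628) = 3.59×10^5 W

Q = 3.59×10^5 W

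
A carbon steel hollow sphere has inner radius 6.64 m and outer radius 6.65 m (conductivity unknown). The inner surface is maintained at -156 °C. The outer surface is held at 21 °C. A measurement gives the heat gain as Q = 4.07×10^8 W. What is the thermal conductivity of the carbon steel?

k = 41.4 W/m·K

ΣR = ΔT/Q = |-156 − 21|/4.07×10^8 = 4.349×10^-7 K/W
(1/r₁−1/r₂)/(4πk) = 4.349×10^-7 ⇒ k = 2.265×10^-4/(4π·4.349×10^-7) = 41.4 W/m·K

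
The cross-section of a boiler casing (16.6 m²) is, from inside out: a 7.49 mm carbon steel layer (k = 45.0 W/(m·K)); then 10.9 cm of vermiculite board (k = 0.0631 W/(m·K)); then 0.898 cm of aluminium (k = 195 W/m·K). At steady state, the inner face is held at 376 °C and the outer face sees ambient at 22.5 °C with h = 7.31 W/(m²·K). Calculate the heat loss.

Series thermal resistances, inner to outer:
  R_carbon steel = L/(kA) = 0.00749/(45.0·16.6) = 1.003×10^-5 K/W
  R_vermiculite board = L/(kA) = 0.109/(0.0631·16.6) = 0.1041 K/W
  R_aluminium = L/(kA) = 0.00898/(195·16.6) = 2.774×10^-6 K/W
  R_conv,out = 1/(hA) = 1/(7.31·16.6) = 0.008241 K/W
ΣR = 1.003×10^-5 + 0.1041 + 2.774×10^-6 + 0.008241 = 0.1124 K/W
Q = ΔT/ΣR = (376 °C − 22.5 °C)/0.1124 = 3150 W

Q = 3.15 kW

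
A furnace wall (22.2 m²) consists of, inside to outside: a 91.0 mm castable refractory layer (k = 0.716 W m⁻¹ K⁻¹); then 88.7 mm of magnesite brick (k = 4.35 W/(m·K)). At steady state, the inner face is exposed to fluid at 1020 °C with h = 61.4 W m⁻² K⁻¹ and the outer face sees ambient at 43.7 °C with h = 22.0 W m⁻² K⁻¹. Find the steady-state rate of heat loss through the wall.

Series thermal resistances, inner to outer:
  R_conv,in = 1/(hA) = 1/(61.4·22.2) = 7.336×10^-4 K/W
  R_castable refractory = L/(kA) = 0.0910/(0.716·22.2) = 0.005725 K/W
  R_magnesite brick = L/(kA) = 0.0887/(4.35·22.2) = 9.185×10^-4 K/W
  R_conv,out = 1/(hA) = 1/(22.0·22.2) = 0.002048 K/W
ΣR = 7.336×10^-4 + 0.005725 + 9.185×10^-4 + 0.002048 = 0.009425 K/W
Q = ΔT/ΣR = (1020 °C − 43.7 °C)/0.009425 = 1.04×10^5 W

Q = 104 kW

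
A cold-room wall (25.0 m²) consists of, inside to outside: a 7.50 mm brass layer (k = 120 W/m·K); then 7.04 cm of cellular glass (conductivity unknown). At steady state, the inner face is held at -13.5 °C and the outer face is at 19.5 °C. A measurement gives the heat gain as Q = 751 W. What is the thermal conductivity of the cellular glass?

k = 0.0641 W/m·K

ΣR = ΔT/Q = |-13.5 − 19.5|/751 = 0.04394 K/W
Known resistances:
  R_brass = L/(kA) = 0.00750/(120·25.0) = 2.500×10^-6 K/W
R_cellular glass = ΣR − ΣR_known = 0.04394 − 2.500×10^-6 = 0.04394 K/W
L/(kA) = 0.04394 ⇒ k = 0.0704/(0.04394·25.0) = 0.0641 W/m·K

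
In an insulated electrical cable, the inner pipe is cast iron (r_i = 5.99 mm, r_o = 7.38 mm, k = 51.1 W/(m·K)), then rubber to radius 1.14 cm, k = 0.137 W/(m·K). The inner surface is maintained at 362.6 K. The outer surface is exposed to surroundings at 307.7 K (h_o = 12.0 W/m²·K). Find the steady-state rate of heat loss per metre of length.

Q' = 32.9 W/m

Resistance network (inner→outer):
  R'_cast iron = ln(0.00738/0.00599)/(2πk) = 0.2087/(2π·51.1) = 6.500×10^-4 m·K/W
  R'_rubber = ln(0.0114/0.00738)/(2πk) = 0.4348/(2π·0.137) = 0.5052 m·K/W
  R'_conv,out = 1/(2πr h) = 1/(2π·0.0114·12.0) = 1.163 m·K/W
ΣR = 6.500×10^-4 + 0.5052 + 1.163 = 1.669 m·K/W
Q' = ΔT/ΣR = (362.6 K − 307.7 K)/1.669 = 32.9 W/m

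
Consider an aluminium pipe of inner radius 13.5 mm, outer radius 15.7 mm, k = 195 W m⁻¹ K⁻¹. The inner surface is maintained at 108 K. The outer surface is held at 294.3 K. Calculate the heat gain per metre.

Q' = 2πk·ΔT/ln(r₂/r₁) = 2π × 195 × 186.3 / ln(0.0157/0.0135) = 1.51×10^6 W/m

Q' = 1510 kW/m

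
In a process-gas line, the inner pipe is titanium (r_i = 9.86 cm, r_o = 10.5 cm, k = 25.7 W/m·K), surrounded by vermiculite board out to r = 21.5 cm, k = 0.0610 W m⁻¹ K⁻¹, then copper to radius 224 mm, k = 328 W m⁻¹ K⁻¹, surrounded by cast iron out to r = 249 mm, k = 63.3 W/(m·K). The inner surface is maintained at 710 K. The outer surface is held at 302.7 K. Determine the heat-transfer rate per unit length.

Q' = 218 W/m

Treat each layer as a resistance in series:
  R'_titanium = ln(0.105/0.0986)/(2πk) = 0.06289/(2π·25.7) = 3.895×10^-4 m·K/W
  R'_vermiculite board = ln(0.215/0.105)/(2πk) = 0.7167/(2π·0.0610) = 1.870 m·K/W
  R'_copper = ln(0.224/0.215)/(2πk) = 0.04101/(2π·328) = 1.990×10^-5 m·K/W
  R'_cast iron = ln(0.249/0.224)/(2πk) = 0.1058/(2π·63.3) = 2.660×10^-4 m·K/W
ΣR = 3.895×10^-4 + 1.870 + 1.990×10^-5 + 2.660×10^-4 = 1.871 m·K/W
Q' = ΔT/ΣR = (710 K − 302.7 K)/1.871 = 218 W/m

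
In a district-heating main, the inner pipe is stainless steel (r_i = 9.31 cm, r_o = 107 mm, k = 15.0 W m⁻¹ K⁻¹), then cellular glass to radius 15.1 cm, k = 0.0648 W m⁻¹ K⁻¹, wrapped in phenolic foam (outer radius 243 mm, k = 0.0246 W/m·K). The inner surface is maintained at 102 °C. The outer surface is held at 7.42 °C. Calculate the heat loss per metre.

Q' = 24.1 W/m

Series thermal resistances, inner to outer:
  R'_stainless steel = ln(0.107/0.0931)/(2πk) = 0.1392/(2π·15.0) = 0.001476 m·K/W
  R'_cellular glass = ln(0.151/0.107)/(2πk) = 0.3445/(2π·0.0648) = 0.8460 m·K/W
  R'_phenolic foam = ln(0.243/0.151)/(2πk) = 0.4758/(2π·0.0246) = 3.078 m·K/W
ΣR = 0.001476 + 0.8460 + 3.078 = 3.925 m·K/W
Q' = ΔT/ΣR = (102 °C − 7.42 °C)/3.925 = 24.1 W/m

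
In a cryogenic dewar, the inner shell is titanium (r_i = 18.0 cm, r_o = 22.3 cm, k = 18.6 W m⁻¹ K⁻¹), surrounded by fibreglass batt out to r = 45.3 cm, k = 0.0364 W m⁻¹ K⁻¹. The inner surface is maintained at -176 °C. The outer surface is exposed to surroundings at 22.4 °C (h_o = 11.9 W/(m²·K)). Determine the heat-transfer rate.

Series thermal resistances, inner to outer:
  R_titanium = (1/0.180 − 1/0.223)/(4πk) = 1.071/(4π·18.6) = 0.004583 K/W
  R_fibreglass batt = (1/0.223 − 1/0.453)/(4πk) = 2.277/(4π·0.0364) = 4.978 K/W
  R_conv,out = 1/(4πr²h) = 1/(4π·0.453²·11.9) = 0.03259 K/W
ΣR = 0.004583 + 4.978 + 0.03259 = 5.015 K/W
Q = ΔT/ΣR = (-176 °C − 22.4 °C)/5.015 = -39.6 W
(Negative Q ⇒ heat flows inward; heat gain = 39.6 W.)

Q = 39.6 W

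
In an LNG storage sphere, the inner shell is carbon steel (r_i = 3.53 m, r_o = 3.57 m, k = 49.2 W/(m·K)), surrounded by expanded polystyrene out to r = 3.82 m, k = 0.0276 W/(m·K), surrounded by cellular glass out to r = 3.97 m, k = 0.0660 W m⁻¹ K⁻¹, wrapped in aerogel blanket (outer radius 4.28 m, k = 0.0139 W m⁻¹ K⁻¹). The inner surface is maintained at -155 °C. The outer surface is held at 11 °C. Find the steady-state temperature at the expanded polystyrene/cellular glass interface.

Resistance network (inner→outer):
  R_carbon steel = (1/3.53 − 1/3.57)/(4πk) = 0.003174/(4π·49.2) = 5.134×10^-6 K/W
  R_expanded polystyrene = (1/3.57 − 1/3.82)/(4πk) = 0.01833/(4π·0.0276) = 0.05286 K/W
  R_cellular glass = (1/3.82 − 1/3.97)/(4πk) = 0.009891/(4π·0.0660) = 0.01193 K/W
  R_aerogel blanket = (1/3.97 − 1/4.28)/(4πk) = 0.01824/(4π·0.0139) = 0.1044 K/W
ΣR = 5.134×10^-6 + 0.05286 + 0.01193 + 0.1044 = 0.1692 K/W
Q = ΔT/ΣR = (-155 °C − 11 °C)/0.1692 = -981.1 W
From the inner boundary to the expanded polystyrene/cellular glass interface, ΣR_partial = 0.05287 K/W.
T_interface = T_in − Q·ΣR_partial = -155 °C − (-981.1)(0.05287) = -103 °C

T = -103 °C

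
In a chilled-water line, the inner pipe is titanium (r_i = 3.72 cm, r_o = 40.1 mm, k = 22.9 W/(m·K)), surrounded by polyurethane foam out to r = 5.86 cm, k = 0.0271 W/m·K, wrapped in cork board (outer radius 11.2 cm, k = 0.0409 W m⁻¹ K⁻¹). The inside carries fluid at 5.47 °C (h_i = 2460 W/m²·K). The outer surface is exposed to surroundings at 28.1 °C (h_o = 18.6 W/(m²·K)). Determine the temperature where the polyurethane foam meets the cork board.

Treat each layer as a resistance in series:
  R'_conv,in = 1/(2πr h) = 1/(2π·0.0372·2460) = 0.001739 m·K/W
  R'_titanium = ln(0.0401/0.0372)/(2πk) = 0.07507/(2π·22.9) = 5.217×10^-4 m·K/W
  R'_polyurethane foam = ln(0.0586/0.0401)/(2πk) = 0.3794/(2π·0.0271) = 2.228 m·K/W
  R'_cork board = ln(0.112/0.0586)/(2πk) = 0.6478/(2π·0.0409) = 2.521 m·K/W
  R'_conv,out = 1/(2πr h) = 1/(2π·0.112·18.6) = 0.07640 m·K/W
ΣR = 0.001739 + 5.217×10^-4 + 2.228 + 2.521 + 0.07640 = 4.828 m·K/W
Q' = ΔT/ΣR = (5.47 °C − 28.1 °C)/4.828 = -4.687 W/m
From the inner boundary to the polyurethane foam/cork board interface, ΣR_partial = 2.230 m·K/W.
T_interface = T_in − Q'·ΣR_partial = 5.47 °C − (-4.687)(2.230) = 15.9 °C

T = 15.9 °C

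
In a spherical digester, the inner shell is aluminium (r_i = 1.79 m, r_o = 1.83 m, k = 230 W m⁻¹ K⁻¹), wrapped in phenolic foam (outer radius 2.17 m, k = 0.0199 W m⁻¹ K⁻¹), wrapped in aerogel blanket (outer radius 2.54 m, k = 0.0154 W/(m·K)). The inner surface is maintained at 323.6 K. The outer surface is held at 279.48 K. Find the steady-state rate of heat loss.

Q = 64.0 W

Treat each layer as a resistance in series:
  R_aluminium = (1/1.79 − 1/1.83)/(4πk) = 0.01221/(4π·230) = 4.225×10^-6 K/W
  R_phenolic foam = (1/1.83 − 1/2.17)/(4πk) = 0.08562/(4π·0.0199) = 0.3424 K/W
  R_aerogel blanket = (1/2.17 − 1/2.54)/(4πk) = 0.06713/(4π·0.0154) = 0.3469 K/W
ΣR = 4.225×10^-6 + 0.3424 + 0.3469 = 0.6893 K/W
Q = ΔT/ΣR = (323.6 K − 279.48 K)/0.6893 = 64.0 W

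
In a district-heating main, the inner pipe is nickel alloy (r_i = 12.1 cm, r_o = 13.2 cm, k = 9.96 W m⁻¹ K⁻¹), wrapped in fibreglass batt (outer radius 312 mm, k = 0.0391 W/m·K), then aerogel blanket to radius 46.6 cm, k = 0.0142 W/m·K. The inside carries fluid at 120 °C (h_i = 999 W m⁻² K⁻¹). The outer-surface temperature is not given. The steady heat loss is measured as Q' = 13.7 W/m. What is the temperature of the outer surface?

Sum the resistances:
  R'_conv,in = 1/(2πr h) = 1/(2π·0.121·999) = 0.001317 m·K/W
  R'_nickel alloy = ln(0.132/0.121)/(2πk) = 0.08701/(2π·9.96) = 0.001390 m·K/W
  R'_fibreglass batt = ln(0.312/0.132)/(2πk) = 0.8602/(2π·0.0391) = 3.501 m·K/W
  R'_aerogel blanket = ln(0.466/0.312)/(2πk) = 0.4012/(2π·0.0142) = 4.496 m·K/W
ΣR = 8.001 m·K/W
ΔT = Q'·ΣR = 13.7 × 8.001 = 109.6 K
Heat flows outward, so T_out = T_in − ΔT = 120 − 109.6 = 10.4 °C

T_out = 10.4 °C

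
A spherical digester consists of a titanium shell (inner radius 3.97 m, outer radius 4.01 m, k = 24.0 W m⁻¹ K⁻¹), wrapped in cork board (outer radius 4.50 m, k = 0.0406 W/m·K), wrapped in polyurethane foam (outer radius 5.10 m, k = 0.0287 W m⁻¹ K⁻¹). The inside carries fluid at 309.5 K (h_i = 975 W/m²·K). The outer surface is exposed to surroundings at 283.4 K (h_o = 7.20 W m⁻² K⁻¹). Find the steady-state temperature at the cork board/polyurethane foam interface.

Treat each layer as a resistance in series:
  R_conv,in = 1/(4πr²h) = 1/(4π·3.97²·975) = 5.179×10^-6 K/W
  R_titanium = (1/3.97 − 1/4.01)/(4πk) = 0.002513/(4π·24.0) = 8.331×10^-6 K/W
  R_cork board = (1/4.01 − 1/4.50)/(4πk) = 0.02715/(4π·0.0406) = 0.05322 K/W
  R_polyurethane foam = (1/4.50 − 1/5.10)/(4πk) = 0.02614/(4π·0.0287) = 0.07249 K/W
  R_conv,out = 1/(4πr²h) = 1/(4π·5.10²·7.20) = 4.249×10^-4 K/W
ΣR = 5.179×10^-6 + 8.331×10^-6 + 0.05322 + 0.07249 + 4.249×10^-4 = 0.1261 K/W
Q = ΔT/ΣR = (309.5 K − 283.4 K)/0.1261 = 207.0 W
From the inner boundary to the cork board/polyurethane foam interface, ΣR_partial = 0.05323 K/W.
T_interface = T_in − Q·ΣR_partial = 309.5 K − (207.0)(0.05323) = 298.5 K

T = 298.5 K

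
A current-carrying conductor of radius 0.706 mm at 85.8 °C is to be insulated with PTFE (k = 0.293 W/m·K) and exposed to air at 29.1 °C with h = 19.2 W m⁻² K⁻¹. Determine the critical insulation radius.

For a cylinder, r_cr = k_ins/h = 0.293/19.2 = 0.0153 m = 1.53 cm

r_cr = 1.53 cm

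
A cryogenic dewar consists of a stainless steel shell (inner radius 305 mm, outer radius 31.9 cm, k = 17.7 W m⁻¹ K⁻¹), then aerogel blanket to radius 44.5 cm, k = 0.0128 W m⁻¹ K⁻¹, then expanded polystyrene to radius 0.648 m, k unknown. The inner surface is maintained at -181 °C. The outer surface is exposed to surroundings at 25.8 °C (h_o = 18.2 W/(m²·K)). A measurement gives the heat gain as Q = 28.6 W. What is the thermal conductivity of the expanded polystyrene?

ΣR = ΔT/Q = |-181 − 25.8|/28.6 = 7.231 K/W
Known resistances:
  R_stainless steel = (1/0.305 − 1/0.319)/(4πk) = 0.1439/(4π·17.7) = 6.469×10^-4 K/W
  R_aerogel blanket = (1/0.319 − 1/0.445)/(4πk) = 0.8876/(4π·0.0128) = 5.518 K/W
  R_conv,out = 1/(4πr²h) = 1/(4π·0.648²·18.2) = 0.01041 K/W
R_expanded polystyrene = ΣR − ΣR_known = 7.231 − 5.529 = 1.702 K/W
(1/r₁−1/r₂)/(4πk) = 1.702 ⇒ k = 0.7040/(4π·1.702) = 0.0329 W/m·K

k = 0.0329 W/m·K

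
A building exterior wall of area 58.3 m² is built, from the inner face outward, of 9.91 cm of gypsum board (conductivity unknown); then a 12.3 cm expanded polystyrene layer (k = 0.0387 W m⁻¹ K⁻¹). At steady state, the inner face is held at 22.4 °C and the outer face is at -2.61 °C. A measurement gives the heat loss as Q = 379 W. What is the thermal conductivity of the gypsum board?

ΣR = ΔT/Q = |22.4 − -2.61|/379 = 0.06599 K/W
Known resistances:
  R_expanded polystyrene = L/(kA) = 0.123/(0.0387·58.3) = 0.05452 K/W
R_gypsum board = ΣR − ΣR_known = 0.06599 − 0.05452 = 0.01147 K/W
L/(kA) = 0.01147 ⇒ k = 0.0991/(0.01147·58.3) = 0.148 W/m·K

k = 0.148 W/m·K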